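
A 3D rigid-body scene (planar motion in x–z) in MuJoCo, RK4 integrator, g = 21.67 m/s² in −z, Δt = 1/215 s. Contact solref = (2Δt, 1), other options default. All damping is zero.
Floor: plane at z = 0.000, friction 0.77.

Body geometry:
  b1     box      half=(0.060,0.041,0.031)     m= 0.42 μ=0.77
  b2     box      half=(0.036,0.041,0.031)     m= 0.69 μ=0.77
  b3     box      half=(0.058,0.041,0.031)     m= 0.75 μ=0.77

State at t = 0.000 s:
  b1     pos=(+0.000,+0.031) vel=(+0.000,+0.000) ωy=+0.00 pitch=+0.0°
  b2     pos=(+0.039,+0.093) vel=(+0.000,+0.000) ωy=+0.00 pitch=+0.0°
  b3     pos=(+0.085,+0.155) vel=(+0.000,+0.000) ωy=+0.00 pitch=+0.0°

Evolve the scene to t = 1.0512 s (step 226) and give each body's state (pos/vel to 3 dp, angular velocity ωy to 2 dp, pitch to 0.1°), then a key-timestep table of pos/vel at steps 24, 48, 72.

State at t = 1.0512 s:
  b1     pos=(+0.000,+0.031) vel=(+0.000,+0.000) ωy=+0.00 pitch=+0.0°
  b2     pos=(+0.038,+0.093) vel=(+0.000,+0.000) ωy=+0.00 pitch=+0.1°
  b3     pos=(+0.108,+0.058) vel=(+0.000,+0.000) ωy=+0.00 pitch=+90.0°

Key-timestep trajectory:
   step    t(s)  b1.x    b1.z    b1.vx   b1.vz   b2.x    b2.z    b2.vx   b2.vz   b3.x    b3.z    b3.vx   b3.vz 
     24  0.1116   +0.000  +0.031  +0.000  +0.001   +0.039  +0.093  -0.002  +0.001   +0.103  +0.141  +0.298  -0.450
     48  0.2233   +0.000  +0.031  +0.000  +0.000   +0.039  +0.093  +0.000  +0.000   +0.126  +0.063  -0.030  +0.067
     72  0.3349   +0.000  +0.031  -0.003  +0.001   +0.038  +0.093  -0.001  -0.017   +0.106  +0.058  +0.068  +0.013


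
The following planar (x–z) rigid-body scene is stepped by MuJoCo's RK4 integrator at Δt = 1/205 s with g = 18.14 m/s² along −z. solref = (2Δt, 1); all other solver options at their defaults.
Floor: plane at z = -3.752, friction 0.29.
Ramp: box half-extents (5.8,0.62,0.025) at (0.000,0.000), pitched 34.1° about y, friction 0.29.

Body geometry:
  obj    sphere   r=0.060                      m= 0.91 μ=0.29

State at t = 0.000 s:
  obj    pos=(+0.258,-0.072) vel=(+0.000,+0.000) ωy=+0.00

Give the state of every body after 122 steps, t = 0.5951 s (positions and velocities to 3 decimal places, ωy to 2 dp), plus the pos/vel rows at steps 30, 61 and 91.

State at t = 0.5951 s:
  obj    pos=(+1.324,-0.793) vel=(+3.580,-2.424) ωy=+72.02

Key-timestep trajectory:
   step    t(s)  obj.x    obj.z    obj.vx   obj.vz 
     30  0.1463   +0.323  -0.116  +0.881  -0.596
     61  0.2976   +0.524  -0.252  +1.790  -1.212
     91  0.4439   +0.851  -0.473  +2.671  -1.808


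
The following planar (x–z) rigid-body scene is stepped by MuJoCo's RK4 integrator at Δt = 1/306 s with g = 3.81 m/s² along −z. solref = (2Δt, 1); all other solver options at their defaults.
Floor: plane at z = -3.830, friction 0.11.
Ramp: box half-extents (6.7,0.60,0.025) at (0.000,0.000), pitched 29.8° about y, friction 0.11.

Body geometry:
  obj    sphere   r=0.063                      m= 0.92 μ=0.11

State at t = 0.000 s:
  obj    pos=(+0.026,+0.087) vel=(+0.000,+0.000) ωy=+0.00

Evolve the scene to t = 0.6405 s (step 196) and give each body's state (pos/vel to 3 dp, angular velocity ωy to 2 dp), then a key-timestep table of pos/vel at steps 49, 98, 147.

State at t = 0.6405 s:
  obj    pos=(+0.298,-0.069) vel=(+0.844,-0.502) ωy=+9.17

Key-timestep trajectory:
   step    t(s)  obj.x    obj.z    obj.vx   obj.vz 
     49  0.1601   +0.043  +0.077  +0.214  -0.119
     98  0.3203   +0.094  +0.048  +0.422  -0.250
    147  0.4804   +0.179  -0.001  +0.641  -0.358


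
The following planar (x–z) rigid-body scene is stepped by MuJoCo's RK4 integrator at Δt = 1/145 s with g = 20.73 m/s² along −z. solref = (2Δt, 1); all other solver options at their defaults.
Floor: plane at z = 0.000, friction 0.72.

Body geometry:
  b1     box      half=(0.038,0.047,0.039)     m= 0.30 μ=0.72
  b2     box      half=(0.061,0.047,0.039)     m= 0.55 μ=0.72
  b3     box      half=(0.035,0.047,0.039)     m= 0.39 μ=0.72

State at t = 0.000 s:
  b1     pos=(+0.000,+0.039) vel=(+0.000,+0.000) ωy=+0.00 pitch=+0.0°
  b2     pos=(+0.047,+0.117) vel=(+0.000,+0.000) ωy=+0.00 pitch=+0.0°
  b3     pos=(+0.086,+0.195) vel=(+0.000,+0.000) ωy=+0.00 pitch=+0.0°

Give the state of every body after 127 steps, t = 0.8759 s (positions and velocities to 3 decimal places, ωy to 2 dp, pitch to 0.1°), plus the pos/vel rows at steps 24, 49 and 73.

State at t = 0.8759 s:
  b1     pos=(+0.000,+0.039) vel=(+0.000,+0.000) ωy=+0.00 pitch=+0.0°
  b2     pos=(+0.103,+0.061) vel=(+0.000,+0.000) ωy=+0.00 pitch=+90.0°
  b3     pos=(+0.213,+0.035) vel=(+0.000,+0.000) ωy=+0.00 pitch=+90.0°

Key-timestep trajectory:
   step    t(s)  b1.x    b1.z    b1.vx   b1.vz   b2.x    b2.z    b2.vx   b2.vz   b3.x    b3.z    b3.vx   b3.vz 
     24  0.1655   +0.000  +0.039  -0.001  +0.001   +0.080  +0.083  +0.358  -0.934   +0.173  +0.093  +0.820  -1.869
     49  0.3379   +0.000  +0.039  +0.000  +0.000   +0.130  +0.071  -0.098  -0.014   +0.212  +0.035  +0.008  +0.009
     73  0.5034   +0.000  +0.039  +0.000  +0.000   +0.097  +0.064  +0.110  -0.037   +0.213  +0.035  +0.000  +0.000


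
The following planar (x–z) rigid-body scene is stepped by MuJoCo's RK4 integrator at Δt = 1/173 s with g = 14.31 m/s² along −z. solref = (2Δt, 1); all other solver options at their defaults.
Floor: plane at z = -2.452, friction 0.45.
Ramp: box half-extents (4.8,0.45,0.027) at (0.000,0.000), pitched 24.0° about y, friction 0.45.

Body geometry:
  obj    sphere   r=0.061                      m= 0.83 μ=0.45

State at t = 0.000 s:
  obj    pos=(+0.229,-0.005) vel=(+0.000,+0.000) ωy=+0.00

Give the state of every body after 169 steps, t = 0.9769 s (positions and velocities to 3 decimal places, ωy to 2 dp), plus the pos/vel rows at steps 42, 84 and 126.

State at t = 0.9769 s:
  obj    pos=(+2.041,-0.812) vel=(+3.710,-1.652) ωy=+66.57

Key-timestep trajectory:
   step    t(s)  obj.x    obj.z    obj.vx   obj.vz 
     42  0.2428   +0.341  -0.055  +0.922  -0.411
     84  0.4855   +0.677  -0.205  +1.844  -0.821
    126  0.7283   +1.236  -0.454  +2.766  -1.231


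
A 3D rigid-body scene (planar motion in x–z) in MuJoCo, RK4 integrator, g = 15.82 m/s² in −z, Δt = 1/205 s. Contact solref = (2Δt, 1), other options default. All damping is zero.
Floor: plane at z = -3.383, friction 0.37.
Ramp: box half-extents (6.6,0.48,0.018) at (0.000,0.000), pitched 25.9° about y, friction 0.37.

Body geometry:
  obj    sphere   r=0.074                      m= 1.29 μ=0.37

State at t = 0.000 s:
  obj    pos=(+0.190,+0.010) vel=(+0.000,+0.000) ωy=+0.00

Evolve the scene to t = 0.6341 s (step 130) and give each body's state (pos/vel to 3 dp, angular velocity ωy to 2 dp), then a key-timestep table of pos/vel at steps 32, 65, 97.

State at t = 0.6341 s:
  obj    pos=(+1.083,-0.424) vel=(+2.816,-1.367) ωy=+42.29

Key-timestep trajectory:
   step    t(s)  obj.x    obj.z    obj.vx   obj.vz 
     32  0.1561   +0.244  -0.016  +0.693  -0.337
     65  0.3171   +0.413  -0.098  +1.408  -0.684
     97  0.4732   +0.687  -0.231  +2.101  -1.020


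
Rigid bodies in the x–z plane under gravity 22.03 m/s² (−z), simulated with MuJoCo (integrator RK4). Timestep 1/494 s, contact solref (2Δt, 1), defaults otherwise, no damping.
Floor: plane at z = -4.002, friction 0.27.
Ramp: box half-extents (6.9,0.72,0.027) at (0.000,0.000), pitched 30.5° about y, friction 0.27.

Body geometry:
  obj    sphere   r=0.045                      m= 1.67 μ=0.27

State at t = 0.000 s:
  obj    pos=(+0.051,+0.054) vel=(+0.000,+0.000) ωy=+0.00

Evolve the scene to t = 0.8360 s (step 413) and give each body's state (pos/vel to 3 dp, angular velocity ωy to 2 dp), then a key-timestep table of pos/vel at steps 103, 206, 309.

State at t = 0.8360 s:
  obj    pos=(+2.456,-1.363) vel=(+5.753,-3.389) ωy=+148.36

Key-timestep trajectory:
   step    t(s)  obj.x    obj.z    obj.vx   obj.vz 
    103  0.2085   +0.200  -0.035  +1.435  -0.845
    206  0.4170   +0.649  -0.299  +2.870  -1.690
    309  0.6255   +1.397  -0.739  +4.305  -2.536


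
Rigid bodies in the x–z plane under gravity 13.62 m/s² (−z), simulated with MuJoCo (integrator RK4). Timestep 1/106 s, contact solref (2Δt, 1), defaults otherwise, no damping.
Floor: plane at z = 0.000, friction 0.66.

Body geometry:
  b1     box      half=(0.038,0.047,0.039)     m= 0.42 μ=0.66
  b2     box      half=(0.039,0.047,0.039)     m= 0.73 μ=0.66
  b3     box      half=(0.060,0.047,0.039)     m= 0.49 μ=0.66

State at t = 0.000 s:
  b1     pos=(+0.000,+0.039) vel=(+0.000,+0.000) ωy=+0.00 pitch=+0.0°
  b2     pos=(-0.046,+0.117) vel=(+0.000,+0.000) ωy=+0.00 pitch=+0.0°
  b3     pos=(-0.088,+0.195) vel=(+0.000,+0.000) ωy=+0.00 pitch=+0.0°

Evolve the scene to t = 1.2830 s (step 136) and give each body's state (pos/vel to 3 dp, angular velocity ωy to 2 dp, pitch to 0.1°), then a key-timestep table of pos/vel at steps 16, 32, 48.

State at t = 1.2830 s:
  b1     pos=(+0.000,+0.039) vel=(+0.000,+0.000) ωy=+0.00 pitch=+0.0°
  b2     pos=(-0.089,+0.039) vel=(+0.000,+0.000) ωy=+0.00 pitch=-90.0°
  b3     pos=(-0.319,+0.039) vel=(+0.000,+0.000) ωy=+0.00 pitch=+180.0°

Key-timestep trajectory:
   step    t(s)  b1.x    b1.z    b1.vx   b1.vz   b2.x    b2.z    b2.vx   b2.vz   b3.x    b3.z    b3.vx   b3.vz 
     16  0.1509   +0.000  +0.039  +0.003  +0.001   -0.065  +0.107  -0.263  -0.228   -0.140  +0.153  -0.648  -0.835
     32  0.3019   +0.000  +0.039  +0.000  +0.000   -0.090  +0.036  +0.037  +0.103   -0.240  +0.069  -0.454  +0.169
     48  0.4528   +0.000  +0.039  +0.000  +0.000   -0.089  +0.039  +0.000  +0.000   -0.316  +0.041  -0.588  -0.720


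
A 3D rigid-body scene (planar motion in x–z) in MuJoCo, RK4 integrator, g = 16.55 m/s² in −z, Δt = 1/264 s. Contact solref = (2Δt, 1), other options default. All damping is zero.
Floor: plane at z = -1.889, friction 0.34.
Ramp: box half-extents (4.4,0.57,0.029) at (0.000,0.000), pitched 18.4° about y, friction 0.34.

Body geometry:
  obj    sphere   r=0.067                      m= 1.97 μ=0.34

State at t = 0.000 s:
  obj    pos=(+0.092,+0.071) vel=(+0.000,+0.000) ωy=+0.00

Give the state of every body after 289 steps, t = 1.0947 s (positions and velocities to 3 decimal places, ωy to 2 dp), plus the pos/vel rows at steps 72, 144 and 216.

State at t = 1.0947 s:
  obj    pos=(+2.214,-0.635) vel=(+3.876,-1.289) ωy=+60.96

Key-timestep trajectory:
   step    t(s)  obj.x    obj.z    obj.vx   obj.vz 
     72  0.2727   +0.224  +0.027  +0.966  -0.321
    144  0.5455   +0.619  -0.105  +1.931  -0.642
    216  0.8182   +1.277  -0.324  +2.897  -0.964


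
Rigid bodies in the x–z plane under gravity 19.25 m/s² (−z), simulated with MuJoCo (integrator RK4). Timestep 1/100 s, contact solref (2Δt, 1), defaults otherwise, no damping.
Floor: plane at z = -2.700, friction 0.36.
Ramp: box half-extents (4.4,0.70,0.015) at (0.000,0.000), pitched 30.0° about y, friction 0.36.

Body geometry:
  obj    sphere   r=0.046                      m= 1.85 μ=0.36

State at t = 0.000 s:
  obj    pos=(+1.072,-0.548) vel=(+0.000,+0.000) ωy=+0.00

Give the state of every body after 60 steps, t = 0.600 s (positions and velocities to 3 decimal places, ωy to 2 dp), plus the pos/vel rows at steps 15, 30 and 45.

State at t = 0.600 s:
  obj    pos=(+2.143,-1.167) vel=(+3.571,-2.062) ωy=+89.62

Key-timestep trajectory:
   step    t(s)  obj.x    obj.z    obj.vx   obj.vz 
     15  0.1500   +1.139  -0.587  +0.893  -0.515
     30  0.3000   +1.340  -0.703  +1.785  -1.031
     45  0.4500   +1.674  -0.896  +2.678  -1.546


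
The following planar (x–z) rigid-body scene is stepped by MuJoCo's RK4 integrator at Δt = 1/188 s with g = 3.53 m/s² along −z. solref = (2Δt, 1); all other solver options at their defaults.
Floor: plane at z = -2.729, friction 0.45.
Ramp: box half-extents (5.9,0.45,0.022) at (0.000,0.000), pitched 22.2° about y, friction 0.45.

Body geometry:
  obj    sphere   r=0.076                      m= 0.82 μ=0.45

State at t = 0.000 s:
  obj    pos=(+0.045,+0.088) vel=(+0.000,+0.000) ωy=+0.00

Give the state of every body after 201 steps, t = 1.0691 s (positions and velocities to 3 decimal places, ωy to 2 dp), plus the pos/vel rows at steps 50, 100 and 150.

State at t = 1.0691 s:
  obj    pos=(+0.549,-0.118) vel=(+0.943,-0.385) ωy=+13.40

Key-timestep trajectory:
   step    t(s)  obj.x    obj.z    obj.vx   obj.vz 
     50  0.2660   +0.076  +0.075  +0.235  -0.096
    100  0.5319   +0.170  +0.037  +0.469  -0.191
    150  0.7979   +0.326  -0.027  +0.704  -0.287


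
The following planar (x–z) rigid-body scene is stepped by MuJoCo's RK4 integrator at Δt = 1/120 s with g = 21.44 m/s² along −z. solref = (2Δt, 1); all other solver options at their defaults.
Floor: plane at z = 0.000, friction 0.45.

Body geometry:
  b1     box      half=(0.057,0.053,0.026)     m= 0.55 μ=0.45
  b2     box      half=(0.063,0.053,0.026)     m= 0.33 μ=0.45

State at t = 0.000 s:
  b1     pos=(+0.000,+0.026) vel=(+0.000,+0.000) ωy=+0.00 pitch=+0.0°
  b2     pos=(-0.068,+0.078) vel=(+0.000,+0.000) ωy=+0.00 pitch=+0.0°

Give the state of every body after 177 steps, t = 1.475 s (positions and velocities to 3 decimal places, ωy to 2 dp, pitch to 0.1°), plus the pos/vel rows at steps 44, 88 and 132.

State at t = 1.475 s:
  b1     pos=(+0.001,+0.026) vel=(+0.001,+0.000) ωy=+0.00 pitch=+0.0°
  b2     pos=(-0.083,+0.062) vel=(-0.001,-0.001) ωy=+0.03 pitch=-43.1°

Key-timestep trajectory:
   step    t(s)  b1.x    b1.z    b1.vx   b1.vz   b2.x    b2.z    b2.vx   b2.vz 
     44  0.3667   +0.000  +0.026  +0.001  +0.000   -0.083  +0.063  -0.001  +0.000
     88  0.7333   +0.000  +0.026  +0.001  +0.000   -0.083  +0.063  -0.001  -0.001
    132  1.1000   +0.001  +0.026  +0.001  +0.000   -0.083  +0.062  -0.001  -0.001


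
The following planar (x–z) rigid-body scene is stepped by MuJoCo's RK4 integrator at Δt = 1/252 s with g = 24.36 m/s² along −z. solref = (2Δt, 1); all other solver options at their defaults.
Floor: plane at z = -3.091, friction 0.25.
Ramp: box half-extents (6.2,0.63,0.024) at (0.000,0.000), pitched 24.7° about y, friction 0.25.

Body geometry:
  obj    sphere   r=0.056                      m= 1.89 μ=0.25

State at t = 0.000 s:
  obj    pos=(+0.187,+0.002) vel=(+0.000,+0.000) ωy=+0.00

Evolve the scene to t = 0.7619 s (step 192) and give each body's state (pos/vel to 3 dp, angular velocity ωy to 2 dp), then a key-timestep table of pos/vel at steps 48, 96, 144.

State at t = 0.7619 s:
  obj    pos=(+2.105,-0.880) vel=(+5.033,-2.315) ωy=+98.91

Key-timestep trajectory:
   step    t(s)  obj.x    obj.z    obj.vx   obj.vz 
     48  0.1905   +0.307  -0.053  +1.259  -0.579
     96  0.3810   +0.666  -0.218  +2.517  -1.158
    144  0.5714   +1.266  -0.494  +3.775  -1.736


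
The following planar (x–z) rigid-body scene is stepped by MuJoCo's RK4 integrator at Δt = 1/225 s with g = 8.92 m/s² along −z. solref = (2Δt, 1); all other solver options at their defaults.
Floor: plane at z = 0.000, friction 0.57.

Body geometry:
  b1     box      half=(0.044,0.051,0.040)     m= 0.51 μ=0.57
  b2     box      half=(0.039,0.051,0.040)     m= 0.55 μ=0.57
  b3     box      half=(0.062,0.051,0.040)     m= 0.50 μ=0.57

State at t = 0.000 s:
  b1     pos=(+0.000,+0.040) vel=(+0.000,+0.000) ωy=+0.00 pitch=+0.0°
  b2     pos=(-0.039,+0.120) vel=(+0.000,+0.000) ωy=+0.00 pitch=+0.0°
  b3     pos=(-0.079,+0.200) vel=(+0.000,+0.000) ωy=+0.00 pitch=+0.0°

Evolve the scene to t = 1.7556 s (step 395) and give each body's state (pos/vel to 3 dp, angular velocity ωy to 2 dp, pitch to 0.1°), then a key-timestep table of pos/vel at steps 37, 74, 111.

State at t = 1.7556 s:
  b1     pos=(+0.000,+0.040) vel=(+0.000,+0.000) ωy=+0.00 pitch=+0.0°
  b2     pos=(-0.090,+0.039) vel=(+0.000,+0.000) ωy=+0.00 pitch=-90.0°
  b3     pos=(-0.317,+0.040) vel=(+0.000,+0.000) ωy=+0.00 pitch=+180.0°

Key-timestep trajectory:
   step    t(s)  b1.x    b1.z    b1.vx   b1.vz   b2.x    b2.z    b2.vx   b2.vz   b3.x    b3.z    b3.vx   b3.vz 
     37  0.1644   +0.000  +0.040  +0.001  +0.000   -0.047  +0.120  -0.115  -0.009   -0.103  +0.190  -0.320  -0.167
     74  0.3289   +0.000  +0.040  +0.000  +0.000   -0.082  +0.094  -0.291  -0.567   -0.180  +0.090  -0.520  -1.254
    111  0.4933   +0.000  +0.040  +0.000  +0.000   -0.090  +0.039  +0.003  +0.005   -0.268  +0.072  -0.478  -0.113


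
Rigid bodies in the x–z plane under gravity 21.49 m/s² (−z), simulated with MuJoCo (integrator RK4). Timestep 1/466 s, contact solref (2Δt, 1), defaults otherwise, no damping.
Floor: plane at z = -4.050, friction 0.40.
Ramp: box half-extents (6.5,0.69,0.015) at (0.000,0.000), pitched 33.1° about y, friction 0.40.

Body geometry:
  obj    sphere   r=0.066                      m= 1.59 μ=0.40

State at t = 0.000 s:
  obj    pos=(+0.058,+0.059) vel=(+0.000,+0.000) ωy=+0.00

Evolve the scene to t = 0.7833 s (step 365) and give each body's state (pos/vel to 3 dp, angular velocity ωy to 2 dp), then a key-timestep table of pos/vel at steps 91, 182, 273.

State at t = 0.7833 s:
  obj    pos=(+2.212,-1.345) vel=(+5.500,-3.586) ωy=+99.47

Key-timestep trajectory:
   step    t(s)  obj.x    obj.z    obj.vx   obj.vz 
     91  0.1953   +0.192  -0.028  +1.371  -0.894
    182  0.3906   +0.594  -0.290  +2.743  -1.788
    273  0.5858   +1.263  -0.727  +4.114  -2.682


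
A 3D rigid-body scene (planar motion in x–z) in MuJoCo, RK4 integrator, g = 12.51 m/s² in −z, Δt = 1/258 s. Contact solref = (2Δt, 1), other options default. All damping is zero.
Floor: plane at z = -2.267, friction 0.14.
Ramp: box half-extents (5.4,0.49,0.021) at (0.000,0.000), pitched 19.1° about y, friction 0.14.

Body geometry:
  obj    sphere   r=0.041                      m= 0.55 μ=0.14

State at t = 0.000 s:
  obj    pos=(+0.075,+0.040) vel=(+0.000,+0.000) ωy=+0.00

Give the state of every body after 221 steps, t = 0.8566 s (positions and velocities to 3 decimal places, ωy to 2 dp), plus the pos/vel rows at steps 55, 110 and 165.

State at t = 0.8566 s:
  obj    pos=(+1.089,-0.311) vel=(+2.367,-0.820) ωy=+61.07

Key-timestep trajectory:
   step    t(s)  obj.x    obj.z    obj.vx   obj.vz 
     55  0.2132   +0.138  +0.018  +0.589  -0.204
    110  0.4264   +0.326  -0.047  +1.178  -0.408
    165  0.6395   +0.640  -0.156  +1.767  -0.612


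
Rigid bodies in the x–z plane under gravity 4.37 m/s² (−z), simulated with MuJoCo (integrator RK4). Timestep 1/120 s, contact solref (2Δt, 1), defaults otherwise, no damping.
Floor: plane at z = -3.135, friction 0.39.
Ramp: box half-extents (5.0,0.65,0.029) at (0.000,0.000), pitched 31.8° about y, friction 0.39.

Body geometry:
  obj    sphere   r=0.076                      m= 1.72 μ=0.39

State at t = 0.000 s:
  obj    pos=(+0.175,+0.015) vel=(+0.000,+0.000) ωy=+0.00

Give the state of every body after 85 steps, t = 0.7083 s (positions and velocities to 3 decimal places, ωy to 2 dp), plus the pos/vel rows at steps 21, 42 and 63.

State at t = 0.7083 s:
  obj    pos=(+0.526,-0.202) vel=(+0.990,-0.614) ωy=+15.32

Key-timestep trajectory:
   step    t(s)  obj.x    obj.z    obj.vx   obj.vz 
     21  0.1750   +0.196  +0.002  +0.245  -0.152
     42  0.3500   +0.261  -0.038  +0.489  -0.303
     63  0.5250   +0.368  -0.104  +0.734  -0.455


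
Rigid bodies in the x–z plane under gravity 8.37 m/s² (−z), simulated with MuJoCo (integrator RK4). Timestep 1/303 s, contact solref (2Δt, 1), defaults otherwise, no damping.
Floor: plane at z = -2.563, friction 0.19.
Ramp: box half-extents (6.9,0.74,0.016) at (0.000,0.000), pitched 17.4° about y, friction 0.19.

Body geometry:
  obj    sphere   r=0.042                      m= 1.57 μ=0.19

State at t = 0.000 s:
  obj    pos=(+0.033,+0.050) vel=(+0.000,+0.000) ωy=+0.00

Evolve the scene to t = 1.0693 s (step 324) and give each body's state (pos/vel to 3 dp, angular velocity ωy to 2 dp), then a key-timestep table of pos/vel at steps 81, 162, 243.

State at t = 1.0693 s:
  obj    pos=(+1.009,-0.255) vel=(+1.824,-0.572) ωy=+45.51

Key-timestep trajectory:
   step    t(s)  obj.x    obj.z    obj.vx   obj.vz 
     81  0.2673   +0.094  +0.031  +0.456  -0.143
    162  0.5347   +0.277  -0.026  +0.912  -0.286
    243  0.8020   +0.582  -0.122  +1.368  -0.429


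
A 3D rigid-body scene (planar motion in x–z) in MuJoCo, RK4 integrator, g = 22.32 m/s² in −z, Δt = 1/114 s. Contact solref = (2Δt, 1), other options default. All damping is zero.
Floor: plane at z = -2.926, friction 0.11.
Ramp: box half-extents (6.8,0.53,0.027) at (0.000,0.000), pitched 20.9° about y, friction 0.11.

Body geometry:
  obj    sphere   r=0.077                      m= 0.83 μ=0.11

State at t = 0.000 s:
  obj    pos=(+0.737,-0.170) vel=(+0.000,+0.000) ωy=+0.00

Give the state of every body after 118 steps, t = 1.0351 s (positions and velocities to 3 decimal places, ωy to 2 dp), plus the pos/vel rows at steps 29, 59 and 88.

State at t = 1.0351 s:
  obj    pos=(+3.584,-1.257) vel=(+5.500,-2.100) ωy=+76.41

Key-timestep trajectory:
   step    t(s)  obj.x    obj.z    obj.vx   obj.vz 
     29  0.2544   +0.909  -0.236  +1.352  -0.516
     59  0.5175   +1.449  -0.442  +2.751  -1.050
     88  0.7719   +2.321  -0.775  +4.102  -1.566


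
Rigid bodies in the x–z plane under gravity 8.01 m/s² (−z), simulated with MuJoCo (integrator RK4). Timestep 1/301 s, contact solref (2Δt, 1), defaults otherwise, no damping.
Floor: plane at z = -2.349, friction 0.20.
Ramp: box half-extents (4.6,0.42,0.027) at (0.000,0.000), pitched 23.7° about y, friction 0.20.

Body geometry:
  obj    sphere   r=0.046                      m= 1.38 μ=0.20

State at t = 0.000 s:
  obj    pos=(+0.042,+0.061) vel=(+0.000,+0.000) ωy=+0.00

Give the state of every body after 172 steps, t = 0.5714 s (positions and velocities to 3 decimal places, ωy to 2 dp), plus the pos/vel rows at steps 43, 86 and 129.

State at t = 0.5714 s:
  obj    pos=(+0.386,-0.090) vel=(+1.203,-0.528) ωy=+28.56

Key-timestep trajectory:
   step    t(s)  obj.x    obj.z    obj.vx   obj.vz 
     43  0.1429   +0.064  +0.052  +0.301  -0.132
     86  0.2857   +0.128  +0.023  +0.602  -0.264
    129  0.4286   +0.236  -0.024  +0.903  -0.396


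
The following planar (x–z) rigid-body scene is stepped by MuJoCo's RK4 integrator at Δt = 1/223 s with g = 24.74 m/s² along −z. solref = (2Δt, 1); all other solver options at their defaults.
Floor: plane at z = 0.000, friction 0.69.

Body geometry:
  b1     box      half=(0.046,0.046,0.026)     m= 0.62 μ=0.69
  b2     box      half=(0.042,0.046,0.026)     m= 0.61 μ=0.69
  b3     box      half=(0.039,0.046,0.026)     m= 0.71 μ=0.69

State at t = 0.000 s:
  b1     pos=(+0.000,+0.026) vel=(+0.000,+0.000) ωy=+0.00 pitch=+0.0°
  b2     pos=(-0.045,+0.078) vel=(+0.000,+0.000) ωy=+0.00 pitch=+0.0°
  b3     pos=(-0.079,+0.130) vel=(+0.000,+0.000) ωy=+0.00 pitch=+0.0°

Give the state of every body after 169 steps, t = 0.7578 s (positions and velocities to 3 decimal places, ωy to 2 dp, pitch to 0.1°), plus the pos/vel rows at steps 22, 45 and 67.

State at t = 0.7578 s:
  b1     pos=(+0.000,+0.026) vel=(+0.000,+0.000) ωy=+0.00 pitch=+0.0°
  b2     pos=(-0.080,+0.042) vel=(+0.000,+0.000) ωy=+0.00 pitch=-90.0°
  b3     pos=(-0.231,+0.026) vel=(+0.000,+0.000) ωy=+0.00 pitch=+180.0°

Key-timestep trajectory:
   step    t(s)  b1.x    b1.z    b1.vx   b1.vz   b2.x    b2.z    b2.vx   b2.vz   b3.x    b3.z    b3.vx   b3.vz 
     22  0.0987   +0.000  +0.026  +0.002  +0.000   -0.058  +0.075  -0.292  -0.138   -0.113  +0.103  -0.668  -0.818
     45  0.2018   +0.000  +0.026  +0.000  +0.000   -0.087  +0.045  -0.022  +0.042   -0.180  +0.046  -0.376  +0.124
     67  0.3004   +0.000  +0.026  +0.000  +0.000   -0.081  +0.042  -0.034  +0.013   -0.219  +0.037  -0.557  -0.431


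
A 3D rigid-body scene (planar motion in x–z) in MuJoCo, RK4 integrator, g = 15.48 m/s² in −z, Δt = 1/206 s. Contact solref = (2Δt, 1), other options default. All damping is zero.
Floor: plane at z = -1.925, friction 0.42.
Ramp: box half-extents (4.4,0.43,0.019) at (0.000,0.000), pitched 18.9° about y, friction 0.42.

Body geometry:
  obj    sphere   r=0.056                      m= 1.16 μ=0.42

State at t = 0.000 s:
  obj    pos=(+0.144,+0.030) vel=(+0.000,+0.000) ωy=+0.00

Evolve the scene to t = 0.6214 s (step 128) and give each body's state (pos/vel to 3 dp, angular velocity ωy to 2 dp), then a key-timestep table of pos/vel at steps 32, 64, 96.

State at t = 0.6214 s:
  obj    pos=(+0.798,-0.194) vel=(+2.106,-0.721) ωy=+39.73

Key-timestep trajectory:
   step    t(s)  obj.x    obj.z    obj.vx   obj.vz 
     32  0.1553   +0.185  +0.016  +0.527  -0.180
     64  0.3107   +0.308  -0.026  +1.053  -0.360
     96  0.4660   +0.512  -0.096  +1.579  -0.541


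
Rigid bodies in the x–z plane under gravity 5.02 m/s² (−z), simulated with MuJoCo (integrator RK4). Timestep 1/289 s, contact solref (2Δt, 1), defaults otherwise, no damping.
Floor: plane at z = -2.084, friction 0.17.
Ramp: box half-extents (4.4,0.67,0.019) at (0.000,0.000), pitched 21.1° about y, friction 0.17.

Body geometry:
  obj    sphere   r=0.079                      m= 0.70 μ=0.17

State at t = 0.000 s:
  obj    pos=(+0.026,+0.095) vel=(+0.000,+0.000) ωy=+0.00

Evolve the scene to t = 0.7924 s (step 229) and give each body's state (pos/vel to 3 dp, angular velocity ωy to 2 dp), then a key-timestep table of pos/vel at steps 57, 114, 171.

State at t = 0.7924 s:
  obj    pos=(+0.404,-0.051) vel=(+0.954,-0.368) ωy=+12.94

Key-timestep trajectory:
   step    t(s)  obj.x    obj.z    obj.vx   obj.vz 
     57  0.1972   +0.049  +0.086  +0.238  -0.092
    114  0.3945   +0.120  +0.059  +0.475  -0.183
    171  0.5917   +0.237  +0.014  +0.713  -0.275


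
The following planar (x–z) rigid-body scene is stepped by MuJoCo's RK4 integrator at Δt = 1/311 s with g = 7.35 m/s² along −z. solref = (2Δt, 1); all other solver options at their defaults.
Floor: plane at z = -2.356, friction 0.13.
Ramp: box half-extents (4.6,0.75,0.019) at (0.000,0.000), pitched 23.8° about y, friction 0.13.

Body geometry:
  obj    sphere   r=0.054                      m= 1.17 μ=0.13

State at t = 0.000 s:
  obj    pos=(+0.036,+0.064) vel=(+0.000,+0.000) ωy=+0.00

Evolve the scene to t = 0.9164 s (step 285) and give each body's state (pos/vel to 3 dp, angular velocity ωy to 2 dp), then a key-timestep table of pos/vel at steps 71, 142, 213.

State at t = 0.9164 s:
  obj    pos=(+0.850,-0.295) vel=(+1.777,-0.784) ωy=+35.95

Key-timestep trajectory:
   step    t(s)  obj.x    obj.z    obj.vx   obj.vz 
     71  0.2283   +0.087  +0.042  +0.443  -0.195
    142  0.4566   +0.238  -0.025  +0.885  -0.390
    213  0.6849   +0.491  -0.137  +1.328  -0.586


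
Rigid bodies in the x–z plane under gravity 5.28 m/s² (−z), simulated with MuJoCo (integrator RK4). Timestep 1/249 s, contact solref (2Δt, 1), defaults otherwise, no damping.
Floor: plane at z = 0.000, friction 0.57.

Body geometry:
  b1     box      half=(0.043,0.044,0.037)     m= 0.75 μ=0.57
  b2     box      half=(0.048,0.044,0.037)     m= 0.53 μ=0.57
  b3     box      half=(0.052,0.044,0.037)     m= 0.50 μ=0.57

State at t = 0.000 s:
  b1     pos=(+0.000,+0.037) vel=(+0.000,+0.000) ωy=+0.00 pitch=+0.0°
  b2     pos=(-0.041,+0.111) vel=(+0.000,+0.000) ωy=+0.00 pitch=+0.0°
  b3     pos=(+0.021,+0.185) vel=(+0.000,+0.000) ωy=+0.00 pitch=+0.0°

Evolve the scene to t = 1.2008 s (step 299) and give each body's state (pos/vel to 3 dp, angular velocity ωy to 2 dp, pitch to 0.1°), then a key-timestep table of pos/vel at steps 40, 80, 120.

State at t = 1.2008 s:
  b1     pos=(+0.000,+0.037) vel=(+0.000,+0.000) ωy=+0.00 pitch=+0.0°
  b2     pos=(-0.041,+0.111) vel=(+0.000,+0.000) ωy=+0.00 pitch=+0.0°
  b3     pos=(+0.173,+0.037) vel=(+0.000,+0.000) ωy=+0.00 pitch=+180.0°

Key-timestep trajectory:
   step    t(s)  b1.x    b1.z    b1.vx   b1.vz   b2.x    b2.z    b2.vx   b2.vz   b3.x    b3.z    b3.vx   b3.vz 
     40  0.1606   +0.000  +0.037  +0.000  +0.000   -0.041  +0.111  +0.000  +0.000   +0.034  +0.177  +0.157  -0.137
     80  0.3213   +0.000  +0.037  +0.000  +0.000   -0.041  +0.111  +0.000  +0.000   +0.070  +0.128  +0.404  -0.222
    120  0.4819   +0.000  +0.037  +0.000  +0.000   -0.041  +0.111  +0.000  +0.000   +0.140  +0.047  +0.631  -0.407


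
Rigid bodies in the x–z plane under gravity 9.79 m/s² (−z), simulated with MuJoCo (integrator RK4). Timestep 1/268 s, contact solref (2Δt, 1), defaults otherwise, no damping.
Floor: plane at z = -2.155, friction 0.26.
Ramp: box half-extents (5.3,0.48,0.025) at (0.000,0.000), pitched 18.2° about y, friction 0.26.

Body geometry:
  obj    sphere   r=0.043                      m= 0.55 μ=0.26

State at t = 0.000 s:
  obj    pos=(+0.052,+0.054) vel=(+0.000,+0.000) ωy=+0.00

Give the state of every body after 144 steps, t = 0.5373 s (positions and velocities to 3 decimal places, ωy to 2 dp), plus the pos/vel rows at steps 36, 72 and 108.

State at t = 0.5373 s:
  obj    pos=(+0.352,-0.044) vel=(+1.115,-0.367) ωy=+27.28

Key-timestep trajectory:
   step    t(s)  obj.x    obj.z    obj.vx   obj.vz 
     36  0.1343   +0.071  +0.048  +0.279  -0.092
     72  0.2687   +0.127  +0.030  +0.557  -0.183
    108  0.4030   +0.221  -0.001  +0.836  -0.275


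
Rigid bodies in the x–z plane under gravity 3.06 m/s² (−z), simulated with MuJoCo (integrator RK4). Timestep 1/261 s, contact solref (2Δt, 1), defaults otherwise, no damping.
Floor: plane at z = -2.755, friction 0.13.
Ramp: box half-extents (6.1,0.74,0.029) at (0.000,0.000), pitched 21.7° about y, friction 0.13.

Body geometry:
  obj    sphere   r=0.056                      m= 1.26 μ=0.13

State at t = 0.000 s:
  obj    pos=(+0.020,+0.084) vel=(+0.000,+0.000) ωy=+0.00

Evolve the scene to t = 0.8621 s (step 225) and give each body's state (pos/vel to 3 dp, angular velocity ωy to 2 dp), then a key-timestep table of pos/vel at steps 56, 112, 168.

State at t = 0.8621 s:
  obj    pos=(+0.299,-0.027) vel=(+0.647,-0.258) ωy=+12.44

Key-timestep trajectory:
   step    t(s)  obj.x    obj.z    obj.vx   obj.vz 
     56  0.2146   +0.037  +0.077  +0.161  -0.064
    112  0.4291   +0.089  +0.056  +0.322  -0.128
    168  0.6437   +0.175  +0.022  +0.483  -0.192


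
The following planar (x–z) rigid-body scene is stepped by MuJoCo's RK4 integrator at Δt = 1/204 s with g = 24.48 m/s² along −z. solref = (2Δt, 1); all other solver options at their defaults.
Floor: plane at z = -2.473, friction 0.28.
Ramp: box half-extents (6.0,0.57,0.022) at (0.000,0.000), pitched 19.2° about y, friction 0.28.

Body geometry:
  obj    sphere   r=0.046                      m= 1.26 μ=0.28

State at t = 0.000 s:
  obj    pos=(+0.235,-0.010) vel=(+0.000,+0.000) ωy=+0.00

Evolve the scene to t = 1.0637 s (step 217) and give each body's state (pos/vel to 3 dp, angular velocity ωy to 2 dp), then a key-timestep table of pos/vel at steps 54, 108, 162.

State at t = 1.0637 s:
  obj    pos=(+3.308,-1.080) vel=(+5.777,-2.012) ωy=+132.96

Key-timestep trajectory:
   step    t(s)  obj.x    obj.z    obj.vx   obj.vz 
     54  0.2647   +0.425  -0.076  +1.438  -0.501
    108  0.5294   +0.996  -0.275  +2.875  -1.001
    162  0.7941   +1.948  -0.606  +4.313  -1.502


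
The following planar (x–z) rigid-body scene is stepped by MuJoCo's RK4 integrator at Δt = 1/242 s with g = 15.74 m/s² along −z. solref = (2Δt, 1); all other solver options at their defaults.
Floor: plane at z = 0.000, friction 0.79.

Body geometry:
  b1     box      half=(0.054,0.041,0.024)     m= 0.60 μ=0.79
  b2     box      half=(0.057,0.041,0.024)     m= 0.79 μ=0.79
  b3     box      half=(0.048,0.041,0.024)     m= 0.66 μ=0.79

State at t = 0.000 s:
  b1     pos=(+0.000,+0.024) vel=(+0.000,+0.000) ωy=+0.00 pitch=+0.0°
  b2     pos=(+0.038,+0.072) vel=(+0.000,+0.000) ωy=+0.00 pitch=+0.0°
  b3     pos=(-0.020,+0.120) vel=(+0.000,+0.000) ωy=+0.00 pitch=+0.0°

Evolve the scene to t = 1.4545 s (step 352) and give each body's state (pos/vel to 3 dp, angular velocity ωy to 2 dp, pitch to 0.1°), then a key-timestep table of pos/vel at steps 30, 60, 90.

State at t = 1.4545 s:
  b1     pos=(+0.000,+0.024) vel=(+0.000,+0.000) ωy=+0.00 pitch=+0.0°
  b2     pos=(+0.038,+0.072) vel=(+0.000,+0.000) ωy=+0.00 pitch=+0.0°
  b3     pos=(-0.126,+0.024) vel=(+0.000,+0.000) ωy=+0.00 pitch=+180.0°

Key-timestep trajectory:
   step    t(s)  b1.x    b1.z    b1.vx   b1.vz   b2.x    b2.z    b2.vx   b2.vz   b3.x    b3.z    b3.vx   b3.vz 
     30  0.1240   +0.000  +0.024  +0.000  +0.000   +0.038  +0.072  +0.000  +0.001   -0.023  +0.120  -0.056  -0.008
     60  0.2479   +0.000  +0.024  +0.000  +0.000   +0.038  +0.072  +0.001  +0.000   -0.040  +0.107  -0.238  -0.384
     90  0.3719   +0.000  +0.024  +0.000  +0.000   +0.038  +0.072  +0.000  +0.000   -0.098  +0.072  -0.551  -0.778


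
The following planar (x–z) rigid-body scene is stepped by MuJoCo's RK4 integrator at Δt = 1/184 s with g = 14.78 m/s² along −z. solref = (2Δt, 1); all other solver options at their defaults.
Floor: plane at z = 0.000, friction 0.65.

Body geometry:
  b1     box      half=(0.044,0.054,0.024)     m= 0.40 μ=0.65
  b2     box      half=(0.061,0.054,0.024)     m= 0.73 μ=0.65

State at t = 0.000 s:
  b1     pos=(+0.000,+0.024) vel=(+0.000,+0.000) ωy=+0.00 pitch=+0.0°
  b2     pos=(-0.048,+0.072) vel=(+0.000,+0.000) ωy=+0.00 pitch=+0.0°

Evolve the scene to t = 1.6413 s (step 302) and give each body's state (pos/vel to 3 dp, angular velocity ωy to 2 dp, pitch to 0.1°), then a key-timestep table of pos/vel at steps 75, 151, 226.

State at t = 1.6413 s:
  b1     pos=(+0.002,+0.024) vel=(+0.001,+0.000) ωy=+0.00 pitch=+0.0°
  b2     pos=(-0.064,+0.060) vel=(+0.000,-0.001) ωy=+0.03 pitch=-45.6°

Key-timestep trajectory:
   step    t(s)  b1.x    b1.z    b1.vx   b1.vz   b2.x    b2.z    b2.vx   b2.vz 
     75  0.4076   +0.000  +0.024  +0.010  -0.001   -0.062  +0.061  -0.015  +0.028
    151  0.8207   +0.001  +0.024  +0.001  +0.000   -0.064  +0.061  +0.000  -0.001
    226  1.2283   +0.001  +0.024  +0.001  +0.000   -0.064  +0.061  +0.000  -0.001


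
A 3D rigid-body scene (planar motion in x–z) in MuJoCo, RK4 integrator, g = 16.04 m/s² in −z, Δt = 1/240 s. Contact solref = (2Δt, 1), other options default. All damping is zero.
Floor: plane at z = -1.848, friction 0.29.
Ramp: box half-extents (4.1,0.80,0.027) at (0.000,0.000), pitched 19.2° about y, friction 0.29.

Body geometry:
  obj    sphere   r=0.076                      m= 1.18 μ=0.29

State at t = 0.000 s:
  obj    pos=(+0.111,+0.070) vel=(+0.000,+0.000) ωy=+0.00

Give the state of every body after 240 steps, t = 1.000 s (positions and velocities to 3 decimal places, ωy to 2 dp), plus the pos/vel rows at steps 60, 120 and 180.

State at t = 1.000 s:
  obj    pos=(+1.890,-0.549) vel=(+3.558,-1.239) ωy=+49.57

Key-timestep trajectory:
   step    t(s)  obj.x    obj.z    obj.vx   obj.vz 
     60  0.2500   +0.222  +0.032  +0.890  -0.310
    120  0.5000   +0.556  -0.085  +1.779  -0.620
    180  0.7500   +1.112  -0.278  +2.669  -0.929


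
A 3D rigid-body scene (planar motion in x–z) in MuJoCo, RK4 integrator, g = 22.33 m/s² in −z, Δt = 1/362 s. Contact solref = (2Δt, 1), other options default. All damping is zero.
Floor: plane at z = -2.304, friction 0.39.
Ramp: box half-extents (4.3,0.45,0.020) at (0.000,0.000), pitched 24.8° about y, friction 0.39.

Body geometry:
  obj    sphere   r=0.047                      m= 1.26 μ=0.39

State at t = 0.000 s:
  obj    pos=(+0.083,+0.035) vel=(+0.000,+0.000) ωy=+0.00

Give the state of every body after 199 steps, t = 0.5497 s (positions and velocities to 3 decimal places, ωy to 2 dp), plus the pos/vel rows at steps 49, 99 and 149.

State at t = 0.5497 s:
  obj    pos=(+1.001,-0.389) vel=(+3.339,-1.543) ωy=+78.24

Key-timestep trajectory:
   step    t(s)  obj.x    obj.z    obj.vx   obj.vz 
     49  0.1354   +0.139  +0.010  +0.822  -0.380
     99  0.2735   +0.310  -0.070  +1.661  -0.767
    149  0.4116   +0.598  -0.202  +2.500  -1.155


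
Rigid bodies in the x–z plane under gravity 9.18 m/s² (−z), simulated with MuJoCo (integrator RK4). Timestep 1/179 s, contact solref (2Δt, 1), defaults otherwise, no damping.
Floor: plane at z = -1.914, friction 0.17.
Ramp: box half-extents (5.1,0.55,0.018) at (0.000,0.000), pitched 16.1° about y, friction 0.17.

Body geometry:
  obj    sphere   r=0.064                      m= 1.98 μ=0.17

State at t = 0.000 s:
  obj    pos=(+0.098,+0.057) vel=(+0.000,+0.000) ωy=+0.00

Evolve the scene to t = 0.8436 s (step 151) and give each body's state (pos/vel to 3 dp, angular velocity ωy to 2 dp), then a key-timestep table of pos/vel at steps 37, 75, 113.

State at t = 0.8436 s:
  obj    pos=(+0.720,-0.122) vel=(+1.474,-0.425) ωy=+23.96

Key-timestep trajectory:
   step    t(s)  obj.x    obj.z    obj.vx   obj.vz 
     37  0.2067   +0.135  +0.046  +0.361  -0.104
     75  0.4190   +0.251  +0.013  +0.732  -0.211
    113  0.6313   +0.446  -0.043  +1.103  -0.318


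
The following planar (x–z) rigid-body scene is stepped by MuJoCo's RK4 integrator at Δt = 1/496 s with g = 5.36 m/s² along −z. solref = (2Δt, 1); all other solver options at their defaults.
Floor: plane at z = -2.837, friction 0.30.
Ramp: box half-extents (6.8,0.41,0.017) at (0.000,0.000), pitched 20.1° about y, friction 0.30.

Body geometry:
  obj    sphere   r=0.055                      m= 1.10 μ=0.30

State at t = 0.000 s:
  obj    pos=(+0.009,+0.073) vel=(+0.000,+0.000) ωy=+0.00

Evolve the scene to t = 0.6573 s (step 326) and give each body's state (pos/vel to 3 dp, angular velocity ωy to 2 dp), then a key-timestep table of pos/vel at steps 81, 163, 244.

State at t = 0.6573 s:
  obj    pos=(+0.276,-0.024) vel=(+0.812,-0.297) ωy=+15.72

Key-timestep trajectory:
   step    t(s)  obj.x    obj.z    obj.vx   obj.vz 
     81  0.1633   +0.026  +0.067  +0.202  -0.074
    163  0.3286   +0.076  +0.049  +0.406  -0.149
    244  0.4919   +0.159  +0.019  +0.608  -0.222


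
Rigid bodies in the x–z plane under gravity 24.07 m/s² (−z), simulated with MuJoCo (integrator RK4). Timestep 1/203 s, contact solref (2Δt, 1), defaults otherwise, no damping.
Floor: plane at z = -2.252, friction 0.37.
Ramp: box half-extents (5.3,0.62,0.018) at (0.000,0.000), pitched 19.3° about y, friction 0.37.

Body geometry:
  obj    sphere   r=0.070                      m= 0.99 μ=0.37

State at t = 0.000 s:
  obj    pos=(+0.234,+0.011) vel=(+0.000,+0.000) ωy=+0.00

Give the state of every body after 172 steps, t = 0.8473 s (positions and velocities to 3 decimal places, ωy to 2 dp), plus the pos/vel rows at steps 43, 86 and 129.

State at t = 0.8473 s:
  obj    pos=(+2.159,-0.663) vel=(+4.544,-1.591) ωy=+68.77

Key-timestep trajectory:
   step    t(s)  obj.x    obj.z    obj.vx   obj.vz 
     43  0.2118   +0.354  -0.031  +1.136  -0.398
     86  0.4236   +0.715  -0.157  +2.272  -0.796
    129  0.6355   +1.317  -0.368  +3.408  -1.194


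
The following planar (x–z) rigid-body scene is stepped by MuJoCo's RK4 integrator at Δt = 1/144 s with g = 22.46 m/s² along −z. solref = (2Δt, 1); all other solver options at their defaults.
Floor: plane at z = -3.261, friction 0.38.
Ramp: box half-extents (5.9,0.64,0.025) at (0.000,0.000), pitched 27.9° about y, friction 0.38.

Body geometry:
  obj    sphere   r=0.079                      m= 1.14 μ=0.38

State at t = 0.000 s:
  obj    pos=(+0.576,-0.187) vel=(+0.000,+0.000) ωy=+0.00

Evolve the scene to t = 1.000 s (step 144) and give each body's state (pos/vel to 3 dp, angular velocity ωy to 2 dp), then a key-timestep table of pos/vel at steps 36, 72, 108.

State at t = 1.000 s:
  obj    pos=(+3.893,-1.944) vel=(+6.634,-3.512) ωy=+95.01

Key-timestep trajectory:
   step    t(s)  obj.x    obj.z    obj.vx   obj.vz 
     36  0.2500   +0.783  -0.297  +1.659  -0.878
     72  0.5000   +1.405  -0.626  +3.317  -1.756
    108  0.7500   +2.442  -1.175  +4.975  -2.634


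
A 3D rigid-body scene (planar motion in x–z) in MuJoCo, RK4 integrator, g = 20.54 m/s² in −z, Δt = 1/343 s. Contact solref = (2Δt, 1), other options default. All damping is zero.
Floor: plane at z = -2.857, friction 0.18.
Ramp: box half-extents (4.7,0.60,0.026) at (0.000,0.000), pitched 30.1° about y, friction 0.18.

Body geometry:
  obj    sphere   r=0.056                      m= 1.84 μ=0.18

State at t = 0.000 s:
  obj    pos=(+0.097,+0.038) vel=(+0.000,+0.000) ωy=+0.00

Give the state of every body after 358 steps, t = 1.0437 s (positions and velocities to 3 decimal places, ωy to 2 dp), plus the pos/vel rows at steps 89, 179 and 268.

State at t = 1.0437 s:
  obj    pos=(+3.565,-1.972) vel=(+6.644,-3.852) ωy=+137.11

Key-timestep trajectory:
   step    t(s)  obj.x    obj.z    obj.vx   obj.vz 
     89  0.2595   +0.312  -0.086  +1.652  -0.958
    179  0.5219   +0.964  -0.464  +3.322  -1.926
    268  0.7813   +2.041  -1.088  +4.974  -2.883
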